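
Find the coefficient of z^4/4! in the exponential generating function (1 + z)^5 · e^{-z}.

-19

The EGF product rule gives c_4 = Σ_{k_1+k_2=4} C(4; k_1,k_2) · ∏ g_i(k_i), where (1+z)^5 gives the falling factorial (5)_k; e^{-z} gives (-1)^k.
g_1(k) for k = 0…4: 1, 5, 20, 60, 120.
g_2(k) for k = 0…4: 1, -1, 1, -1, 1.
c_4 = Σ_k C(4,k)·g_1(k)·g_2(4−k) = 1·1·1 + 4·5·(-1) + 6·20·1 + 4·60·(-1) + 1·120·1 = 1 − 20 + 120 − 240 + 120 = -19.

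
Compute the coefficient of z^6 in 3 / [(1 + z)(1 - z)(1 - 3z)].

Partial fractions give a closed form: a_n = (3/8)·(-1)^n + (-3/4)·1^n + (27/8)·3^n.
At n = 6: a_6 = 2460.

2460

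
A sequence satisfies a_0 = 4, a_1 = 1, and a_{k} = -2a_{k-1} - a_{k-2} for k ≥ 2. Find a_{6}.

The ordinary generating function has denominator 1 + 2q + q^2.
Iterating the recurrence: a_0,…,a_{6} = 4, 1, -6, 11, -16, 21, -26.

-26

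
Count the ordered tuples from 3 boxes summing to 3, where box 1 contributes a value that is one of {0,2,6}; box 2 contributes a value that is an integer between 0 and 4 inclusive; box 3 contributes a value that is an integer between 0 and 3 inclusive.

The generating function for the choices is (1 + x^2 + x^6)·(1 + x + x^2 + x^3 + x^4)·(1 + x + x^2 + x^3); the count is [x^3].
(1 + x^2 + x^6) has coefficients 1,0,1,0 for degrees 0…3.
(1 + x + x^2 + x^3 + x^4) has coefficients 1,1,1,1 for degrees 0…3.
Finally multiplying by (1 + x + x^2 + x^3), the product of all factors after the first has coefficients 1,2,3,4 for degrees 0…3.
[x^3] = 1·4 + 1·2 = 6.

6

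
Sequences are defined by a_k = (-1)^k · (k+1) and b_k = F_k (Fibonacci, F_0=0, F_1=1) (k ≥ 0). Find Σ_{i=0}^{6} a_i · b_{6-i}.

The convolution is the x^6 coefficient of A(x)B(x).
Σ = 1·8 − 2·5 + 3·3 − 4·2 + 5·1 − 6·1 + 7·0 = -2.

-2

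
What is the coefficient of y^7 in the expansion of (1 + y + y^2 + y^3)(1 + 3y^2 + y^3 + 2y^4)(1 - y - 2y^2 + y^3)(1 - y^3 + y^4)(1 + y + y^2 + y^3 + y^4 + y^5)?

-22

(1 + y + y^2 + y^3) has coefficients 1,1,1,1 for degrees 0…3.
(1 + 3y^2 + y^3 + 2y^4) has coefficients 1,0,3,1,2,0,0,0 for degrees 0…7.
Multiplying by (1 - y - 2y^2 + y^3) gives running coefficients 1,-1,1,-1,-5,-1,-3,2 for degrees 0…7.
Multiplying by (1 - y^3 + y^4) gives running coefficients 1,-1,1,-2,-3,-3,-1,6 for degrees 0…7.
Finally multiplying by (1 + y + y^2 + y^3 + y^4 + y^5), the product of all factors after the first has coefficients 1,0,1,-1,-4,-7,-9,-2 for degrees 0…7.
[y^7] = 1·(-2) + 1·(-9) + 1·(-7) + 1·(-4) = -22.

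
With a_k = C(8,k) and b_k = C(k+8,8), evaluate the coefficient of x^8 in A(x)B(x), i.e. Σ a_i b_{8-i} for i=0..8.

265729

The convolution is the x^8 coefficient of A(x)B(x).
Σ = 1·12870 + 8·6435 + 28·3003 + 56·1287 + 70·495 + 56·165 + 28·45 + 8·9 + 1·1 = 265729.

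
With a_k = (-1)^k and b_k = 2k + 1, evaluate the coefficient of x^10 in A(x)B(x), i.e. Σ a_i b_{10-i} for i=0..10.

This is [x^10] in the product of the two ordinary generating functions.
Σ = 1·21 − 1·19 + 1·17 − 1·15 + 1·13 − 1·11 + 1·9 − 1·7 + 1·5 − 1·3 + 1·1 = 11.

11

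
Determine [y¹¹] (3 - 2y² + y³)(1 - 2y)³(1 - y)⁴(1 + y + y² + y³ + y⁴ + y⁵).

(3 - 2y² + y³) has coefficients 3,0,-2,1 for degrees 0…3.
(1 - 2y)³ has coefficients 1,-6,12,-8,0,0,0,0,0,0,0,0 for degrees 0…11.
Multiplying by (1 - y)⁴ gives running coefficients 1,-10,42,-96,129,-102,44,-8,0,0,0,0 for degrees 0…11.
Finally multiplying by (1 + y + y² + y³ + y⁴ + y⁵), the product of all factors after the first has coefficients 1,-9,33,-63,66,-36,7,9,-33,63,-66,36 for degrees 0…11.
[y¹¹] = 3·36 − 2·63 + 1·(-33) = -51.

-51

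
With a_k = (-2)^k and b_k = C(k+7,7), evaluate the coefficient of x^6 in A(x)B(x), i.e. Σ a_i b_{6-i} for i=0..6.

The convolution is the x^6 coefficient of A(x)B(x).
Σ = 1·1716 − 2·792 + 4·330 − 8·120 + 16·36 − 32·8 + 64·1 = 876.

876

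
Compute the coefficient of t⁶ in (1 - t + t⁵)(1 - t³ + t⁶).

(1 - t + t⁵) has coefficients 1,-1,0,0,0,1 for degrees 0…5.
(1 - t³ + t⁶) has coefficients 1,0,0,-1,0,0,1 for degrees 0…6.
[t⁶] = 1·1 − 1·0 + 1·0 = 1.

1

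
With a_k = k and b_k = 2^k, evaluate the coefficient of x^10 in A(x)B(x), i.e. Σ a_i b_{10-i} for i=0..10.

2036

The convolution is the t^10 coefficient of A(t)B(t).
Σ = 0·1024 + 1·512 + 2·256 + 3·128 + 4·64 + 5·32 + 6·16 + 7·8 + 8·4 + 9·2 + 10·1 = 2036.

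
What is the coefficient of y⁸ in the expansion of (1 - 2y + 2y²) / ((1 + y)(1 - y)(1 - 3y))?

4101

The denominator gives the recurrence a_n = 3a_(n−1) + a_(n−2) − 3a_(n−3) for n ≥ 3; the numerator fixes a_0 = 1, a_1 = 1, a_2 = 6.
Iterating: 1, 1, 6, 16, 51, 151, 456, 1366, 4101, so a_8 = 4101.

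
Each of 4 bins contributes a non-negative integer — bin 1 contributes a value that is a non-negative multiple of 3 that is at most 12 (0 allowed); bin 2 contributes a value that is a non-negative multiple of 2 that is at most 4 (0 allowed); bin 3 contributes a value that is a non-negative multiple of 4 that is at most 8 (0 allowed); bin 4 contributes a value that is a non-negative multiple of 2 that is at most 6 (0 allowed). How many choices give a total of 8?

The generating function for the choices is (1 + y^3 + y^6 + y^9 + y^12)·(1 + y^2 + y^4)·(1 + y^4 + y^8)·(1 + y^2 + y^4 + y^6); the count is [y^8].
(1 + y^3 + y^6 + y^9 + y^12) has coefficients 1,0,0,1,0,0,1,0,0 for degrees 0…8.
(1 + y^2 + y^4) has coefficients 1,0,1,0,1,0,0,0,0 for degrees 0…8.
Multiplying by (1 + y^4 + y^8) gives running coefficients 1,0,1,0,2,0,1,0,2 for degrees 0…8.
Finally multiplying by (1 + y^2 + y^4 + y^6), the product of all factors after the first has coefficients 1,0,2,0,4,0,5,0,6 for degrees 0…8.
[y^8] = 1·6 + 1·0 + 1·2 = 8.

8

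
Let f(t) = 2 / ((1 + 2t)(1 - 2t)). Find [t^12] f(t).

Partial fractions give a closed form: a_n = (1)·(-2)^n + (1)·2^n.
At n = 12: a_12 = 8192.

8192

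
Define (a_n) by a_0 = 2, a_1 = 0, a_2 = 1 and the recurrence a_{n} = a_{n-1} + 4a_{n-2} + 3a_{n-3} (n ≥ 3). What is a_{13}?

149919

The ordinary generating function has denominator 1 - z - 4z^2 - 3z^3.
Iterating the recurrence: a_0,…,a_{13} = 2, 0, 1, 7, 11, 42, 107, 308, 862, 2415, 6787, 19033, 53426, 149919.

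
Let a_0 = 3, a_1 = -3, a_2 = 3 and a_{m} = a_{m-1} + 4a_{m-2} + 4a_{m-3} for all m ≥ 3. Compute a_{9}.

1371

The ordinary generating function has denominator 1 - z - 4z^2 - 4z^3.
Iterating the recurrence: a_0,…,a_{9} = 3, -3, 3, 3, 3, 27, 51, 171, 483, 1371.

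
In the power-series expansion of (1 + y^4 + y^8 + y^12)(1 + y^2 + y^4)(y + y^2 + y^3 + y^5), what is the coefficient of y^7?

4

(1 + y^4 + y^8 + y^12) has coefficients 1,0,0,0,1,0,0,0 for degrees 0…7.
(1 + y^2 + y^4) has coefficients 1,0,1,0,1,0,0,0 for degrees 0…7.
Finally multiplying by (y + y^2 + y^3 + y^5), the product of all factors after the first has coefficients 0,1,1,2,1,3,1,2 for degrees 0…7.
[y^7] = 1·2 + 1·2 = 4.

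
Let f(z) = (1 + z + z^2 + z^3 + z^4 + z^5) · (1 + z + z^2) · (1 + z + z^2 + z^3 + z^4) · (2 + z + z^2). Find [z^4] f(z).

39

(1 + z + z^2 + z^3 + z^4 + z^5) has coefficients 1,1,1,1,1 for degrees 0…4.
(1 + z + z^2) has coefficients 1,1,1,0,0 for degrees 0…4.
Multiplying by (1 + z + z^2 + z^3 + z^4) gives running coefficients 1,2,3,3,3 for degrees 0…4.
Finally multiplying by (2 + z + z^2), the product of all factors after the first has coefficients 2,5,9,11,12 for degrees 0…4.
[z^4] = 1·12 + 1·11 + 1·9 + 1·5 + 1·2 = 39.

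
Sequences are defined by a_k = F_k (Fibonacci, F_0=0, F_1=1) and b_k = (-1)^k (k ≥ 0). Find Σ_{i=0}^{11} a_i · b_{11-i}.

56

The convolution is the x^11 coefficient of A(x)B(x).
Σ = 0·(-1) + 1·1 + 1·(-1) + 2·1 + 3·(-1) + 5·1 + 8·(-1) + 13·1 + 21·(-1) + 34·1 + 55·(-1) + 89·1 = 56.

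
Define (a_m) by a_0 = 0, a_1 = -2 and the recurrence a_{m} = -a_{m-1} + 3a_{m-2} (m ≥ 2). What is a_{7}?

The ordinary generating function has denominator 1 + z - 3z^2.
Iterating the recurrence: a_0,…,a_{7} = 0, -2, 2, -8, 14, -38, 80, -194.

-194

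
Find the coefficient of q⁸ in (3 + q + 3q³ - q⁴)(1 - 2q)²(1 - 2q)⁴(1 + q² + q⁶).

-1188

(3 + q + 3q³ - q⁴) has coefficients 3,1,0,3,-1 for degrees 0…4.
(1 - 2q)² has coefficients 1,-4,4,0,0,0,0,0,0 for degrees 0…8.
Multiplying by (1 - 2q)⁴ gives running coefficients 1,-12,60,-160,240,-192,64,0,0 for degrees 0…8.
Finally multiplying by (1 + q² + q⁶), the product of all factors after the first has coefficients 1,-12,61,-172,300,-352,305,-204,124 for degrees 0…8.
[q⁸] = 3·124 + 1·(-204) + 3·(-352) − 1·300 = -1188.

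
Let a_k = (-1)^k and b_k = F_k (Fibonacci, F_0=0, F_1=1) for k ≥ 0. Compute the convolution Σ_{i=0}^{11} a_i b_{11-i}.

Write out a_i and b_{11-i} for i = 0,…,11 and sum the products.
Σ = 1·89 − 1·55 + 1·34 − 1·21 + 1·13 − 1·8 + 1·5 − 1·3 + 1·2 − 1·1 + 1·1 − 1·0 = 56.

56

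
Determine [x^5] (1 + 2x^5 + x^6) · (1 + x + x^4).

(1 + 2x^5 + x^6) has coefficients 1,0,0,0,0,2 for degrees 0…5.
(1 + x + x^4) has coefficients 1,1,0,0,1,0 for degrees 0…5.
[x^5] = 1·0 + 2·1 = 2.

2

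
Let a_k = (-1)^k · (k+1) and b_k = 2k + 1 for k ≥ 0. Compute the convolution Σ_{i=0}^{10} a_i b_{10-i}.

6

Write out a_i and b_{10-i} for i = 0,…,10 and sum the products.
Σ = 1·21 − 2·19 + 3·17 − 4·15 + 5·13 − 6·11 + 7·9 − 8·7 + 9·5 − 10·3 + 11·1 = 6.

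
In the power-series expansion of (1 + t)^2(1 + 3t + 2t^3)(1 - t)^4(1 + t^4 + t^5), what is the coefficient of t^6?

(1 + t)^2 has coefficients 1,2,1 for degrees 0…2.
(1 + 3t + 2t^3) has coefficients 1,3,0,2,0,0,0 for degrees 0…6.
Multiplying by (1 - t)^4 gives running coefficients 1,-1,-6,16,-19,15,-8 for degrees 0…6.
Finally multiplying by (1 + t^4 + t^5), the product of all factors after the first has coefficients 1,-1,-6,16,-18,15,-15 for degrees 0…6.
[t^6] = 1·(-15) + 2·15 + 1·(-18) = -3.

-3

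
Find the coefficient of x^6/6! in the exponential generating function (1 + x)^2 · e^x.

43

The EGF product rule gives c_6 = Σ_{k_1+k_2=6} C(6; k_1,k_2) · ∏ g_i(k_i), where (1+x)^2 gives the falling factorial (2)_k; e^x gives (1)^k.
g_1(k) for k = 0…6: 1, 2, 2, 0, 0, 0, 0.
g_2(k) for k = 0…6: 1, 1, 1, 1, 1, 1, 1.
c_6 = Σ_k C(6,k)·g_1(k)·g_2(6−k) = 1·1·1 + 6·2·1 + 15·2·1 = 1 + 12 + 30 = 43.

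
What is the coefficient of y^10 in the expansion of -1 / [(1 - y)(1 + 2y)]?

The denominator gives the recurrence a_n = −a_(n−1) + 2a_(n−2) for n ≥ 2; the numerator fixes a_0 = -1, a_1 = 1.
Iterating: -1, 1, -3, 5, -11, 21, -43, 85, -171, 341, -683, so a_10 = -683.

-683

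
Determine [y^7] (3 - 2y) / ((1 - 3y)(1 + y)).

3826

The denominator gives the recurrence a_n = 2a_(n−1) + 3a_(n−2) for n ≥ 2; the numerator fixes a_0 = 3, a_1 = 4.
Iterating: 3, 4, 17, 46, 143, 424, 1277, 3826, so a_7 = 3826.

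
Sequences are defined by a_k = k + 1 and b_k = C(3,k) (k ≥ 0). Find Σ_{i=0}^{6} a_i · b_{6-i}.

44

The convolution is the t^6 coefficient of A(t)B(t).
Σ = 1·0 + 2·0 + 3·0 + 4·1 + 5·3 + 6·3 + 7·1 = 44.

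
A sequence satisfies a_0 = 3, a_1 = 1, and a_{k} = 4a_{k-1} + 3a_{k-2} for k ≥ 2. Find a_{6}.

The ordinary generating function has denominator 1 - 4q - 3q^2.
Iterating the recurrence: a_0,…,a_{6} = 3, 1, 13, 55, 259, 1201, 5581.

5581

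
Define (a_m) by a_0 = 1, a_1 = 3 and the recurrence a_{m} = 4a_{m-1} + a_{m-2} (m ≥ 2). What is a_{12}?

24157817

The ordinary generating function has denominator 1 - 4z - z^2.
Iterating the recurrence: a_0,…,a_{12} = 1, 3, 13, 55, 233, 987, 4181, 17711, 75025, 317811, 1346269, 5702887, 24157817.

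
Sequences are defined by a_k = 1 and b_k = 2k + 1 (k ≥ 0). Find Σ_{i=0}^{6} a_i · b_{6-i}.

49

Write out a_i and b_{6-i} for i = 0,…,6 and sum the products.
Σ = 1·13 + 1·11 + 1·9 + 1·7 + 1·5 + 1·3 + 1·1 = 49.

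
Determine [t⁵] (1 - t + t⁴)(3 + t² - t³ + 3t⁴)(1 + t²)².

(1 - t + t⁴) has coefficients 1,-1,0,0,1 for degrees 0…4.
(3 + t² - t³ + 3t⁴) has coefficients 3,0,1,-1,3,0 for degrees 0…5.
Finally multiplying by (1 + t²)², the product of all factors after the first has coefficients 3,0,7,-1,8,-2 for degrees 0…5.
[t⁵] = 1·(-2) − 1·8 + 1·0 = -10.

-10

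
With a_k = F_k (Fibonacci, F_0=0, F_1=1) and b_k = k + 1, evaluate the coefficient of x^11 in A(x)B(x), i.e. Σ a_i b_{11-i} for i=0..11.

The convolution is the t^11 coefficient of A(t)B(t).
Σ = 0·12 + 1·11 + 1·10 + 2·9 + 3·8 + 5·7 + 8·6 + 13·5 + 21·4 + 34·3 + 55·2 + 89·1 = 596.

596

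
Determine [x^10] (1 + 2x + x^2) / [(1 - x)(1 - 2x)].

The denominator gives the recurrence a_n = 3a_(n−1) − 2a_(n−2) for n ≥ 3; the numerator fixes a_0 = 1, a_1 = 5, a_2 = 14.
Iterating: 1, 5, 14, 32, 68, 140, 284, 572, 1148, 2300, 4604, so a_10 = 4604.

4604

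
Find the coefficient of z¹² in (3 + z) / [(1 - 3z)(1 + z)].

The denominator gives the recurrence a_n = 2a_(n−1) + 3a_(n−2) for n ≥ 2; the numerator fixes a_0 = 3, a_1 = 7.
Iterating: 3, 7, 23, 67, 203, 607, 1823, 5467, 16403, 49207, 147623, 442867, 1328603, so a_12 = 1328603.

1328603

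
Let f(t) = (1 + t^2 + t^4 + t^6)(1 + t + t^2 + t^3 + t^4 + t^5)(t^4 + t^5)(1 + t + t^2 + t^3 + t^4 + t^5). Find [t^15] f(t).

(1 + t^2 + t^4 + t^6) has coefficients 1,0,1,0,1,0,1 for degrees 0…6.
(1 + t + t^2 + t^3 + t^4 + t^5) has coefficients 1,1,1,1,1,1,0,0,0,0,0,0,0,0,0,0 for degrees 0…15.
Multiplying by (t^4 + t^5) gives running coefficients 0,0,0,0,1,2,2,2,2,2,1,0,0,0,0,0 for degrees 0…15.
Finally multiplying by (1 + t + t^2 + t^3 + t^4 + t^5), the product of all factors after the first has coefficients 0,0,0,0,1,3,5,7,9,11,11,9,7,5,3,1 for degrees 0…15.
[t^15] = 1·1 + 1·5 + 1·9 + 1·11 = 26.

26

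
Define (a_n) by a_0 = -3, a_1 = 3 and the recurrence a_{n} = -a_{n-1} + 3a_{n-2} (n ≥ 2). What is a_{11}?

The ordinary generating function has denominator 1 + q - 3q^2.
Iterating the recurrence: a_0,…,a_{11} = -3, 3, -12, 21, -57, 120, -291, 651, -1524, 3477, -8049, 18480.

18480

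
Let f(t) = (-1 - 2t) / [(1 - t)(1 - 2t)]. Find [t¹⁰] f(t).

The denominator gives the recurrence a_n = 3a_(n−1) − 2a_(n−2) for n ≥ 2; the numerator fixes a_0 = -1, a_1 = -5.
Iterating: -1, -5, -13, -29, -61, -125, -253, -509, -1021, -2045, -4093, so a_10 = -4093.

-4093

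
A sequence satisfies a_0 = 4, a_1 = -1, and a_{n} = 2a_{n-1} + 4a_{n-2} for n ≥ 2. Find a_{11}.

The ordinary generating function has denominator 1 - 2t - 4t^2.
Iterating the recurrence: a_0,…,a_{11} = 4, -1, 14, 24, 104, 304, 1024, 3264, 10624, 34304, 111104, 359424.

359424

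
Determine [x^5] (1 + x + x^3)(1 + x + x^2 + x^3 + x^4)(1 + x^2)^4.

(1 + x + x^3) has coefficients 1,1,0,1 for degrees 0…3.
(1 + x + x^2 + x^3 + x^4) has coefficients 1,1,1,1,1,0 for degrees 0…5.
Finally multiplying by (1 + x^2)^4, the product of all factors after the first has coefficients 1,1,5,5,11,10 for degrees 0…5.
[x^5] = 1·10 + 1·11 + 1·5 = 26.

26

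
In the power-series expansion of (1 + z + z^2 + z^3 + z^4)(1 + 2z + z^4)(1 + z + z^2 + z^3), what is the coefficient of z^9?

(1 + z + z^2 + z^3 + z^4) has coefficients 1,1,1,1,1 for degrees 0…4.
(1 + 2z + z^4) has coefficients 1,2,0,0,1,0,0,0,0,0 for degrees 0…9.
Finally multiplying by (1 + z + z^2 + z^3), the product of all factors after the first has coefficients 1,3,3,3,3,1,1,1,0,0 for degrees 0…9.
[z^9] = 1·0 + 1·0 + 1·1 + 1·1 + 1·1 = 3.

3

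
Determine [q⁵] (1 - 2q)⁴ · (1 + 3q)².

-192

(1 - 2q)⁴ has coefficients 1,-8,24,-32,16 for degrees 0…4.
(1 + 3q)² has coefficients 1,6,9,0,0,0 for degrees 0…5.
[q⁵] = 1·0 − 8·0 + 24·0 − 32·9 + 16·6 = -192.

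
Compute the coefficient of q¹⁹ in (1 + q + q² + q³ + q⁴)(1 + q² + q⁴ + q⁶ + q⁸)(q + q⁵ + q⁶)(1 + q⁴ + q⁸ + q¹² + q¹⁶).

(1 + q + q² + q³ + q⁴) has coefficients 1,1,1,1,1 for degrees 0…4.
(1 + q² + q⁴ + q⁶ + q⁸) has coefficients 1,0,1,0,1,0,1,0,1,0,0,0,0,0,0,0,0,0,0,0 for degrees 0…19.
Multiplying by (q + q⁵ + q⁶) gives running coefficients 0,1,0,1,0,2,1,2,1,2,1,1,1,1,1,0,0,0,0,0 for degrees 0…19.
Finally multiplying by (1 + q⁴ + q⁸ + q¹² + q¹⁶), the product of all factors after the first has coefficients 0,1,0,1,0,3,1,3,1,5,2,4,2,6,3,4,2,6,3,4 for degrees 0…19.
[q¹⁹] = 1·4 + 1·3 + 1·6 + 1·2 + 1·4 = 19.

19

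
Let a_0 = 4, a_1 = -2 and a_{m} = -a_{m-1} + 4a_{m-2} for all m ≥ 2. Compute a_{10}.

The ordinary generating function has denominator 1 + x - 4x^2.
Iterating the recurrence: a_0,…,a_{10} = 4, -2, 18, -26, 98, -202, 594, -1402, 3778, -9386, 24498.

24498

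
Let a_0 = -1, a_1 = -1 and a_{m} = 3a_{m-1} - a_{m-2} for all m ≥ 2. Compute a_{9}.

-1597

The ordinary generating function has denominator 1 - 3z + z^2.
Iterating the recurrence: a_0,…,a_{9} = -1, -1, -2, -5, -13, -34, -89, -233, -610, -1597.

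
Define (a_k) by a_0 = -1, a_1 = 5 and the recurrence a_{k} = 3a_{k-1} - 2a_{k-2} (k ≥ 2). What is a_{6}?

377

The ordinary generating function has denominator 1 - 3q + 2q^2.
Iterating the recurrence: a_0,…,a_{6} = -1, 5, 17, 41, 89, 185, 377.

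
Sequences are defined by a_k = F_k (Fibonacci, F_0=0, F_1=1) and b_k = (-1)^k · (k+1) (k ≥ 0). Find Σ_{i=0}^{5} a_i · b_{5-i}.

Write out a_i and b_{5-i} for i = 0,…,5 and sum the products.
Σ = 0·(-6) + 1·5 + 1·(-4) + 2·3 + 3·(-2) + 5·1 = 6.

6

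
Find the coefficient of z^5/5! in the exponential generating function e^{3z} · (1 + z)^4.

7623

The EGF product rule gives c_5 = Σ_{k_1+k_2=5} C(5; k_1,k_2) · ∏ g_i(k_i), where e^{3z} gives (3)^k; (1+z)^4 gives the falling factorial (4)_k.
g_1(k) for k = 0…5: 1, 3, 9, 27, 81, 243.
g_2(k) for k = 0…5: 1, 4, 12, 24, 24, 0.
c_5 = Σ_k C(5,k)·g_1(k)·g_2(5−k) = 5·3·24 + 10·9·24 + 10·27·12 + 5·81·4 + 1·243·1 = 360 + 2160 + 3240 + 1620 + 243 = 7623.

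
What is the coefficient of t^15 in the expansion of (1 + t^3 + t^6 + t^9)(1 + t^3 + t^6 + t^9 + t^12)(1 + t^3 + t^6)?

11

(1 + t^3 + t^6 + t^9) has coefficients 1,0,0,1,0,0,1,0,0,1 for degrees 0…9.
(1 + t^3 + t^6 + t^9 + t^12) has coefficients 1,0,0,1,0,0,1,0,0,1,0,0,1,0,0,0 for degrees 0…15.
Finally multiplying by (1 + t^3 + t^6), the product of all factors after the first has coefficients 1,0,0,2,0,0,3,0,0,3,0,0,3,0,0,2 for degrees 0…15.
[t^15] = 1·2 + 1·3 + 1·3 + 1·3 = 11.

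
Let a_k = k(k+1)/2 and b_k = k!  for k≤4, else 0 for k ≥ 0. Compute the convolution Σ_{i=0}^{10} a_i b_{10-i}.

844

The convolution is the t^10 coefficient of A(t)B(t).
Σ = 0·0 + 1·0 + 3·0 + 6·0 + 10·0 + 15·0 + 21·24 + 28·6 + 36·2 + 45·1 + 55·1 = 844.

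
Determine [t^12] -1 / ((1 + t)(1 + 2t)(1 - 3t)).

-242425

The denominator gives the recurrence a_n = 7a_(n−2) + 6a_(n−3) for n ≥ 3; the numerator fixes a_0 = -1, a_1 = 0, a_2 = -7.
Iterating: -1, 0, -7, -6, -49, -84, -379, -882, -3157, -8448, -27391, -78078, -242425, so a_12 = -242425.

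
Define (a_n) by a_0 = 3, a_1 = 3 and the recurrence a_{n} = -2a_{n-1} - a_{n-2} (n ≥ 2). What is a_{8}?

-45

The ordinary generating function has denominator 1 + 2y + y^2.
Iterating the recurrence: a_0,…,a_{8} = 3, 3, -9, 15, -21, 27, -33, 39, -45.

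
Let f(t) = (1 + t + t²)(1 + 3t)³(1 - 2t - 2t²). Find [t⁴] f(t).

(1 + t + t²) has coefficients 1,1,1 for degrees 0…2.
(1 + 3t)³ has coefficients 1,9,27,27,0 for degrees 0…4.
Finally multiplying by (1 - 2t - 2t²), the product of all factors after the first has coefficients 1,7,7,-45,-108 for degrees 0…4.
[t⁴] = 1·(-108) + 1·(-45) + 1·7 = -146.

-146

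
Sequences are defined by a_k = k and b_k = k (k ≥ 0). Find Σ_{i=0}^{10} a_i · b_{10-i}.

165

Write out a_i and b_{10-i} for i = 0,…,10 and sum the products.
Σ = 0·10 + 1·9 + 2·8 + 3·7 + 4·6 + 5·5 + 6·4 + 7·3 + 8·2 + 9·1 + 10·0 = 165.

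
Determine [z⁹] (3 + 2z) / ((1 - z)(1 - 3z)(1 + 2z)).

The denominator gives the recurrence a_n = 2a_(n−1) + 5a_(n−2) − 6a_(n−3) for n ≥ 3; the numerator fixes a_0 = 3, a_1 = 8, a_2 = 31.
Iterating: 3, 8, 31, 84, 275, 784, 2439, 7148, 21787, 64680, so a_9 = 64680.

64680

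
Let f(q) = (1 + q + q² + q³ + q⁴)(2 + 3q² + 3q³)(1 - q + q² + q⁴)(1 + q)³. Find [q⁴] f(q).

(1 + q + q² + q³ + q⁴) has coefficients 1,1,1,1,1 for degrees 0…4.
(2 + 3q² + 3q³) has coefficients 2,0,3,3,0 for degrees 0…4.
Multiplying by (1 - q + q² + q⁴) gives running coefficients 2,-2,5,0,2 for degrees 0…4.
Finally multiplying by (1 + q)³, the product of all factors after the first has coefficients 2,4,5,11,15 for degrees 0…4.
[q⁴] = 1·15 + 1·11 + 1·5 + 1·4 + 1·2 = 37.

37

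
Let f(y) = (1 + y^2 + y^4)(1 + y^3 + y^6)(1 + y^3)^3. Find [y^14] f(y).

(1 + y^2 + y^4) has coefficients 1,0,1,0,1 for degrees 0…4.
(1 + y^3 + y^6) has coefficients 1,0,0,1,0,0,1,0,0,0,0,0,0,0,0 for degrees 0…14.
Finally multiplying by (1 + y^3)^3, the product of all factors after the first has coefficients 1,0,0,4,0,0,7,0,0,7,0,0,4,0,0 for degrees 0…14.
[y^14] = 1·0 + 1·4 + 1·0 = 4.

4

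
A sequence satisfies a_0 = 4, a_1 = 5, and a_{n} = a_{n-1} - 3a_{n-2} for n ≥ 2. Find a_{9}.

50

The ordinary generating function has denominator 1 - q + 3q^2.
Iterating the recurrence: a_0,…,a_{9} = 4, 5, -7, -22, -1, 65, 68, -127, -331, 50.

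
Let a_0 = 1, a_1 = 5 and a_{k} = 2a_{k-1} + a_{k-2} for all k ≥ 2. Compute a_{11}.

The ordinary generating function has denominator 1 - 2y - y^2.
Iterating the recurrence: a_0,…,a_{11} = 1, 5, 11, 27, 65, 157, 379, 915, 2209, 5333, 12875, 31083.

31083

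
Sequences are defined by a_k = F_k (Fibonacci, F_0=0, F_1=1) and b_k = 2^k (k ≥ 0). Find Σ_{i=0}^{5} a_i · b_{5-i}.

Write out a_i and b_{5-i} for i = 0,…,5 and sum the products.
Σ = 0·32 + 1·16 + 1·8 + 2·4 + 3·2 + 5·1 = 43.

43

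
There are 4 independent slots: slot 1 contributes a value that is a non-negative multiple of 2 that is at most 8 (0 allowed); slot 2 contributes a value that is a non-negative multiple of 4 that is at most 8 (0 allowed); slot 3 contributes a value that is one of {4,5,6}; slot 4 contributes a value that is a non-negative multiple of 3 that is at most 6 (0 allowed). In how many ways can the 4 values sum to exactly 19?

8

The generating function for the choices is (1 + t^2 + t^4 + t^6 + t^8)·(1 + t^4 + t^8)·(t^4 + t^5 + t^6)·(1 + t^3 + t^6); the count is [t^19].
(1 + t^2 + t^4 + t^6 + t^8) has coefficients 1,0,1,0,1,0,1,0,1 for degrees 0…8.
(1 + t^4 + t^8) has coefficients 1,0,0,0,1,0,0,0,1,0,0,0,0,0,0,0,0,0,0,0 for degrees 0…19.
Multiplying by (t^4 + t^5 + t^6) gives running coefficients 0,0,0,0,1,1,1,0,1,1,1,0,1,1,1,0,0,0,0,0 for degrees 0…19.
Finally multiplying by (1 + t^3 + t^6), the product of all factors after the first has coefficients 0,0,0,0,1,1,1,1,2,2,2,2,3,2,2,2,2,1,1,1 for degrees 0…19.
[t^19] = 1·1 + 1·1 + 1·2 + 1·2 + 1·2 = 8.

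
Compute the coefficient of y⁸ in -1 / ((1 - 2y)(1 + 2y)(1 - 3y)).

-11605

Partial fractions give a closed form: a_n = (1)·2^n + (-1/5)·(-2)^n + (-9/5)·3^n.
At n = 8: a_8 = -11605.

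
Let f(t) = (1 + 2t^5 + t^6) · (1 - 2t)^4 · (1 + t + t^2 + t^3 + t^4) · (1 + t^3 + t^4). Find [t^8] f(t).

6

(1 + 2t^5 + t^6) has coefficients 1,0,0,0,0,2,1 for degrees 0…6.
(1 - 2t)^4 has coefficients 1,-8,24,-32,16,0,0,0,0 for degrees 0…8.
Multiplying by (1 + t + t^2 + t^3 + t^4) gives running coefficients 1,-7,17,-15,1,0,8,-16,16 for degrees 0…8.
Finally multiplying by (1 + t^3 + t^4), the product of all factors after the first has coefficients 1,-7,17,-14,-5,10,10,-30,17 for degrees 0…8.
[t^8] = 1·17 + 2·(-14) + 1·17 = 6.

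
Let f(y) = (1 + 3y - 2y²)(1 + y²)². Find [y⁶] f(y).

-2

(1 + 3y - 2y²) has coefficients 1,3,-2 for degrees 0…2.
(1 + y²)² has coefficients 1,0,2,0,1,0,0 for degrees 0…6.
[y⁶] = 1·0 + 3·0 − 2·1 = -2.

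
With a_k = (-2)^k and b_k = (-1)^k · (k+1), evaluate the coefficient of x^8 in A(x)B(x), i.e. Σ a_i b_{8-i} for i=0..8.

The convolution is the t^8 coefficient of A(t)B(t).
Σ = 1·9 − 2·(-8) + 4·7 − 8·(-6) + 16·5 − 32·(-4) + 64·3 − 128·(-2) + 256·1 = 1013.

1013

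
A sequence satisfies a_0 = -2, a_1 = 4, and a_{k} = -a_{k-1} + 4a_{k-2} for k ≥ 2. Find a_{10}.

The ordinary generating function has denominator 1 + x - 4x^2.
Iterating the recurrence: a_0,…,a_{10} = -2, 4, -12, 28, -76, 188, -492, 1244, -3212, 8188, -21036.

-21036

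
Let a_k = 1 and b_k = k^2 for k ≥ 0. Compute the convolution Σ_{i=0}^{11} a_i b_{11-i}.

Write out a_i and b_{11-i} for i = 0,…,11 and sum the products.
Σ = 1·121 + 1·100 + 1·81 + 1·64 + 1·49 + 1·36 + 1·25 + 1·16 + 1·9 + 1·4 + 1·1 + 1·0 = 506.

506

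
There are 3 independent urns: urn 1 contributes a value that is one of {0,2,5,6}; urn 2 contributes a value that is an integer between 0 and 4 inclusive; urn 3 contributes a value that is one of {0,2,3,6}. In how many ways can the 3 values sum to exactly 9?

9

The generating function for the choices is (1 + z^2 + z^5 + z^6)·(1 + z + z^2 + z^3 + z^4)·(1 + z^2 + z^3 + z^6); the count is [z^9].
(1 + z^2 + z^5 + z^6) has coefficients 1,0,1,0,0,1,1 for degrees 0…6.
(1 + z + z^2 + z^3 + z^4) has coefficients 1,1,1,1,1,0,0,0,0,0 for degrees 0…9.
Finally multiplying by (1 + z^2 + z^3 + z^6), the product of all factors after the first has coefficients 1,1,2,3,3,2,3,2,1,1 for degrees 0…9.
[z^9] = 1·1 + 1·2 + 1·3 + 1·3 = 9.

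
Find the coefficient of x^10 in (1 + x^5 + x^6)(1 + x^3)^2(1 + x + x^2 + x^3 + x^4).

(1 + x^5 + x^6) has coefficients 1,0,0,0,0,1,1 for degrees 0…6.
(1 + x^3)^2 has coefficients 1,0,0,2,0,0,1,0,0,0,0 for degrees 0…10.
Finally multiplying by (1 + x + x^2 + x^3 + x^4), the product of all factors after the first has coefficients 1,1,1,3,3,2,3,3,1,1,1 for degrees 0…10.
[x^10] = 1·1 + 1·2 + 1·3 = 6.

6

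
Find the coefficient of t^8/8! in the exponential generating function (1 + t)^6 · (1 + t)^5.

6652800

The EGF product rule gives c_8 = Σ_{k_1+k_2=8} C(8; k_1,k_2) · ∏ g_i(k_i), where (1+t)^6 gives the falling factorial (6)_k; (1+t)^5 gives the falling factorial (5)_k.
g_1(k) for k = 0…8: 1, 6, 30, 120, 360, 720, 720, 0, 0.
g_2(k) for k = 0…8: 1, 5, 20, 60, 120, 120, 0, 0, 0.
c_8 = Σ_k C(8,k)·g_1(k)·g_2(8−k) = 56·120·120 + 70·360·120 + 56·720·60 + 28·720·20 = 806400 + 3024000 + 2419200 + 403200 = 6652800.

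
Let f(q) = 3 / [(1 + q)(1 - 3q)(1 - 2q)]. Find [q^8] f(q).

43263

Partial fractions give a closed form: a_n = (1/4)·(-1)^n + (27/4)·3^n + (-4)·2^n.
At n = 8: a_8 = 43263.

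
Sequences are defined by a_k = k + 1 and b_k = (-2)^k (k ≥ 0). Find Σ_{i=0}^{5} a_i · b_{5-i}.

Write out a_i and b_{5-i} for i = 0,…,5 and sum the products.
Σ = 1·(-32) + 2·16 + 3·(-8) + 4·4 + 5·(-2) + 6·1 = -12.

-12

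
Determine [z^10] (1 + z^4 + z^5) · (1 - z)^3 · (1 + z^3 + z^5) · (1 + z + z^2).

(1 + z^4 + z^5) has coefficients 1,0,0,0,1,1 for degrees 0…5.
(1 - z)^3 has coefficients 1,-3,3,-1,0,0,0,0,0,0,0 for degrees 0…10.
Multiplying by (1 + z^3 + z^5) gives running coefficients 1,-3,3,0,-3,4,-4,3,-1,0,0 for degrees 0…10.
Finally multiplying by (1 + z + z^2), the product of all factors after the first has coefficients 1,-2,1,0,0,1,-3,3,-2,2,-1 for degrees 0…10.
[z^10] = 1·(-1) + 1·(-3) + 1·1 = -3.

-3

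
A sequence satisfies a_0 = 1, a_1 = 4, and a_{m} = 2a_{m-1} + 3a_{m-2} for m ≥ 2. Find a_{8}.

The ordinary generating function has denominator 1 - 2q - 3q^2.
Iterating the recurrence: a_0,…,a_{8} = 1, 4, 11, 34, 101, 304, 911, 2734, 8201.

8201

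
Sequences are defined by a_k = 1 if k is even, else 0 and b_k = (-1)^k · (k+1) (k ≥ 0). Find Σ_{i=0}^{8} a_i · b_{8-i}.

Write out a_i and b_{8-i} for i = 0,…,8 and sum the products.
Σ = 1·9 + 0·(-8) + 1·7 + 0·(-6) + 1·5 + 0·(-4) + 1·3 + 0·(-2) + 1·1 = 25.

25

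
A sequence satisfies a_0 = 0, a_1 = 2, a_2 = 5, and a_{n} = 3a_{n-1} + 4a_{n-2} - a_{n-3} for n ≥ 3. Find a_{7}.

5412

The ordinary generating function has denominator 1 - 3x - 4x^2 + x^3.
Iterating the recurrence: a_0,…,a_{7} = 0, 2, 5, 23, 87, 348, 1369, 5412.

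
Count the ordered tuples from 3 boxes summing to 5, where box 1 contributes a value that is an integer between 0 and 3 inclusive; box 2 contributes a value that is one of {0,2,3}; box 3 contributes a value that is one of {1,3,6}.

The generating function for the choices is (1 + t + t^2 + t^3)·(1 + t^2 + t^3)·(t + t^3 + t^6); the count is [t^5].
(1 + t + t^2 + t^3) has coefficients 1,1,1,1 for degrees 0…3.
(1 + t^2 + t^3) has coefficients 1,0,1,1,0,0 for degrees 0…5.
Finally multiplying by (t + t^3 + t^6), the product of all factors after the first has coefficients 0,1,0,2,1,1 for degrees 0…5.
[t^5] = 1·1 + 1·1 + 1·2 + 1·0 = 4.

4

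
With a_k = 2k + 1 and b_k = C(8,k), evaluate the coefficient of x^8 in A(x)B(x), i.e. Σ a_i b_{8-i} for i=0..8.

Write out a_i and b_{8-i} for i = 0,…,8 and sum the products.
Σ = 1·1 + 3·8 + 5·28 + 7·56 + 9·70 + 11·56 + 13·28 + 15·8 + 17·1 = 2304.

2304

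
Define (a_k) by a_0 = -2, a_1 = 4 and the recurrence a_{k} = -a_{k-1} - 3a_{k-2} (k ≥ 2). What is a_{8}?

218

The ordinary generating function has denominator 1 + y + 3y^2.
Iterating the recurrence: a_0,…,a_{8} = -2, 4, 2, -14, 8, 34, -58, -44, 218.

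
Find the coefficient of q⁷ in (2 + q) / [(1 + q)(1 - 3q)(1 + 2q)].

Partial fractions give a closed form: a_n = (-1/4)·(-1)^n + (21/20)·3^n + (6/5)·(-2)^n.
At n = 7: a_7 = 2143.

2143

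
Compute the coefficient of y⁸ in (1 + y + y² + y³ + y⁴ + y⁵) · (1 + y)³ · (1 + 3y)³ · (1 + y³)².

1482

(1 + y + y² + y³ + y⁴ + y⁵) has coefficients 1,1,1,1,1,1 for degrees 0…5.
(1 + y)³ has coefficients 1,3,3,1,0,0,0,0,0 for degrees 0…8.
Multiplying by (1 + 3y)³ gives running coefficients 1,12,57,136,171,108,27,0,0 for degrees 0…8.
Finally multiplying by (1 + y³)², the product of all factors after the first has coefficients 1,12,57,138,195,222,300,354,273 for degrees 0…8.
[y⁸] = 1·273 + 1·354 + 1·300 + 1·222 + 1·195 + 1·138 = 1482.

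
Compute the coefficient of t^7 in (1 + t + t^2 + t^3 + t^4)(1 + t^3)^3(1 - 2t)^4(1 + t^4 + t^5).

(1 + t + t^2 + t^3 + t^4) has coefficients 1,1,1,1,1 for degrees 0…4.
(1 + t^3)^3 has coefficients 1,0,0,3,0,0,3,0 for degrees 0…7.
Multiplying by (1 - 2t)^4 gives running coefficients 1,-8,24,-29,-8,72,-93,24 for degrees 0…7.
Finally multiplying by (1 + t^4 + t^5), the product of all factors after the first has coefficients 1,-8,24,-29,-7,65,-77,19 for degrees 0…7.
[t^7] = 1·19 + 1·(-77) + 1·65 + 1·(-7) + 1·(-29) = -29.

-29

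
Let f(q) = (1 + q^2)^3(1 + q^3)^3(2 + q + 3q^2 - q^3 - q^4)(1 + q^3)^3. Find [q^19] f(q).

35

(1 + q^2)^3 has coefficients 1,0,3,0,3,0,1 for degrees 0…6.
(1 + q^3)^3 has coefficients 1,0,0,3,0,0,3,0,0,1,0,0,0,0,0,0,0,0,0,0 for degrees 0…19.
Multiplying by (2 + q + 3q^2 - q^3 - q^4) gives running coefficients 2,1,3,5,2,9,3,0,9,-1,-2,3,-1,-1,0,0,0,0,0,0 for degrees 0…19.
Finally multiplying by (1 + q^3)^3, the product of all factors after the first has coefficients 2,1,3,11,5,18,24,9,45,25,5,60,10,-5,45,-3,-9,18,-4,-5 for degrees 0…19.
[q^19] = 1·(-5) + 3·18 + 3·(-3) + 1·(-5) = 35.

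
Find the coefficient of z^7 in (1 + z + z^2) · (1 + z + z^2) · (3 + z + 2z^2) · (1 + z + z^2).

7

(1 + z + z^2) has coefficients 1,1,1 for degrees 0…2.
(1 + z + z^2) has coefficients 1,1,1,0,0,0,0,0 for degrees 0…7.
Multiplying by (3 + z + 2z^2) gives running coefficients 3,4,6,3,2,0,0,0 for degrees 0…7.
Finally multiplying by (1 + z + z^2), the product of all factors after the first has coefficients 3,7,13,13,11,5,2,0 for degrees 0…7.
[z^7] = 1·0 + 1·2 + 1·5 = 7.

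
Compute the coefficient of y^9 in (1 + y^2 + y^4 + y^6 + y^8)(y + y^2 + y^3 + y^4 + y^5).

3

(1 + y^2 + y^4 + y^6 + y^8) has coefficients 1,0,1,0,1,0,1,0,1 for degrees 0…8.
(y + y^2 + y^3 + y^4 + y^5) has coefficients 0,1,1,1,1,1,0,0,0,0 for degrees 0…9.
[y^9] = 1·0 + 1·0 + 1·1 + 1·1 + 1·1 = 3.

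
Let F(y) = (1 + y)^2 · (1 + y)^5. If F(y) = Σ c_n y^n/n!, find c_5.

The EGF product rule gives c_5 = Σ_{k_1+k_2=5} C(5; k_1,k_2) · ∏ g_i(k_i), where (1+y)^2 gives the falling factorial (2)_k; (1+y)^5 gives the falling factorial (5)_k.
g_1(k) for k = 0…5: 1, 2, 2, 0, 0, 0.
g_2(k) for k = 0…5: 1, 5, 20, 60, 120, 120.
c_5 = Σ_k C(5,k)·g_1(k)·g_2(5−k) = 1·1·120 + 5·2·120 + 10·2·60 = 120 + 1200 + 1200 = 2520.

2520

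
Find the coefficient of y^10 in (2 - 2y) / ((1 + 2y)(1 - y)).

Partial fractions give a closed form: a_n = (2)·(-2)^n.
At n = 10: a_10 = 2048.

2048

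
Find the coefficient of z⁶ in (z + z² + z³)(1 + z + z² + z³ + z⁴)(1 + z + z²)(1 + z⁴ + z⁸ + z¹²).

(z + z² + z³) has coefficients 0,1,1,1 for degrees 0…3.
(1 + z + z² + z³ + z⁴) has coefficients 1,1,1,1,1,0,0 for degrees 0…6.
Multiplying by (1 + z + z²) gives running coefficients 1,2,3,3,3,2,1 for degrees 0…6.
Finally multiplying by (1 + z⁴ + z⁸ + z¹²), the product of all factors after the first has coefficients 1,2,3,3,4,4,4 for degrees 0…6.
[z⁶] = 1·4 + 1·4 + 1·3 = 11.

11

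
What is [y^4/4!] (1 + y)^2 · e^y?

21

The EGF product rule gives c_4 = Σ_{k_1+k_2=4} C(4; k_1,k_2) · ∏ g_i(k_i), where (1+y)^2 gives the falling factorial (2)_k; e^y gives (1)^k.
g_1(k) for k = 0…4: 1, 2, 2, 0, 0.
g_2(k) for k = 0…4: 1, 1, 1, 1, 1.
c_4 = Σ_k C(4,k)·g_1(k)·g_2(4−k) = 1·1·1 + 4·2·1 + 6·2·1 = 1 + 8 + 12 = 21.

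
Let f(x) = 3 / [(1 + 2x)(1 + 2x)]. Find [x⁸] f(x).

6912

The denominator gives the recurrence a_n = −4a_(n−1) − 4a_(n−2) for n ≥ 2; the numerator fixes a_0 = 3, a_1 = -12.
Iterating: 3, -12, 36, -96, 240, -576, 1344, -3072, 6912, so a_8 = 6912.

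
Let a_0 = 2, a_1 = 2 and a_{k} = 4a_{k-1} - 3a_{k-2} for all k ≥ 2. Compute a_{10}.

The ordinary generating function has denominator 1 - 4t + 3t^2.
Iterating the recurrence: a_0,…,a_{10} = 2, 2, 2, 2, 2, 2, 2, 2, 2, 2, 2.

2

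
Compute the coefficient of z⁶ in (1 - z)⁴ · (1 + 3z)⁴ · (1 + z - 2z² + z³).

336

(1 - z)⁴ has coefficients 1,-4,6,-4,1 for degrees 0…4.
(1 + 3z)⁴ has coefficients 1,12,54,108,81,0,0 for degrees 0…6.
Finally multiplying by (1 + z - 2z² + z³), the product of all factors after the first has coefficients 1,13,64,139,93,-81,-54 for degrees 0…6.
[z⁶] = 1·(-54) − 4·(-81) + 6·93 − 4·139 + 1·64 = 336.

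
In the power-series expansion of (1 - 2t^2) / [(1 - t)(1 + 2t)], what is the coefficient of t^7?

The denominator gives the recurrence a_n = −a_(n−1) + 2a_(n−2) for n ≥ 3; the numerator fixes a_0 = 1, a_1 = -1, a_2 = 1.
Iterating: 1, -1, 1, -3, 5, -11, 21, -43, so a_7 = -43.

-43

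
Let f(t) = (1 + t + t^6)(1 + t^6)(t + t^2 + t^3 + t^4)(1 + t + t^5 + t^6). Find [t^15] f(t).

8

(1 + t + t^6) has coefficients 1,1,0,0,0,0,1 for degrees 0…6.
(1 + t^6) has coefficients 1,0,0,0,0,0,1,0,0,0,0,0,0,0,0,0 for degrees 0…15.
Multiplying by (t + t^2 + t^3 + t^4) gives running coefficients 0,1,1,1,1,0,0,1,1,1,1,0,0,0,0,0 for degrees 0…15.
Finally multiplying by (1 + t + t^5 + t^6), the product of all factors after the first has coefficients 0,1,2,2,2,1,1,3,4,4,3,1,1,2,2,2 for degrees 0…15.
[t^15] = 1·2 + 1·2 + 1·4 = 8.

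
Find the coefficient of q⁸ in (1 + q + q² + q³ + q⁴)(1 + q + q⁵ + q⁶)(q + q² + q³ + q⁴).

8

(1 + q + q² + q³ + q⁴) has coefficients 1,1,1,1,1 for degrees 0…4.
(1 + q + q⁵ + q⁶) has coefficients 1,1,0,0,0,1,1,0,0 for degrees 0…8.
Finally multiplying by (q + q² + q³ + q⁴), the product of all factors after the first has coefficients 0,1,2,2,2,1,1,2,2 for degrees 0…8.
[q⁸] = 1·2 + 1·2 + 1·1 + 1·1 + 1·2 = 8.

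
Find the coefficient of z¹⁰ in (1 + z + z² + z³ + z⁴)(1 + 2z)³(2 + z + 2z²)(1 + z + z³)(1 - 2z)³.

(1 + z + z² + z³ + z⁴) has coefficients 1,1,1,1,1 for degrees 0…4.
(1 + 2z)³ has coefficients 1,6,12,8,0,0,0,0,0,0,0 for degrees 0…10.
Multiplying by (2 + z + 2z²) gives running coefficients 2,13,32,40,32,16,0,0,0,0,0 for degrees 0…10.
Multiplying by (1 + z + z³) gives running coefficients 2,15,45,74,85,80,56,32,16,0,0 for degrees 0…10.
Finally multiplying by (1 - 2z)³, the product of all factors after the first has coefficients 2,3,-21,-32,61,98,4,-24,-144,-160,-64 for degrees 0…10.
[z¹⁰] = 1·(-64) + 1·(-160) + 1·(-144) + 1·(-24) + 1·4 = -388.

-388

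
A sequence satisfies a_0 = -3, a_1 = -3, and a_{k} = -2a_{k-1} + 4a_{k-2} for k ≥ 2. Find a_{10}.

-19968

The ordinary generating function has denominator 1 + 2x - 4x^2.
Iterating the recurrence: a_0,…,a_{10} = -3, -3, -6, 0, -24, 48, -192, 576, -1920, 6144, -19968.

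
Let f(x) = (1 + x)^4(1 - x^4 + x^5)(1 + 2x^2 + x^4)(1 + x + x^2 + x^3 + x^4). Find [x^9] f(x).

14

(1 + x)^4 has coefficients 1,4,6,4,1 for degrees 0…4.
(1 - x^4 + x^5) has coefficients 1,0,0,0,-1,1,0,0,0,0 for degrees 0…9.
Multiplying by (1 + 2x^2 + x^4) gives running coefficients 1,0,2,0,0,1,-2,2,-1,1 for degrees 0…9.
Finally multiplying by (1 + x + x^2 + x^3 + x^4), the product of all factors after the first has coefficients 1,1,3,3,3,3,1,1,0,1 for degrees 0…9.
[x^9] = 1·1 + 4·0 + 6·1 + 4·1 + 1·3 = 14.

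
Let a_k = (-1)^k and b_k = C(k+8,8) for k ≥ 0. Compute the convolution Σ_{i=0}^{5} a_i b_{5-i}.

920

Write out a_i and b_{5-i} for i = 0,…,5 and sum the products.
Σ = 1·1287 − 1·495 + 1·165 − 1·45 + 1·9 − 1·1 = 920.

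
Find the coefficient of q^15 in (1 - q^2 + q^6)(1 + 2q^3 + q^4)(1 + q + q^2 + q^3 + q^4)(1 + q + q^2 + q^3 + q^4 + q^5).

(1 - q^2 + q^6) has coefficients 1,0,-1,0,0,0,1 for degrees 0…6.
(1 + 2q^3 + q^4) has coefficients 1,0,0,2,1,0,0,0,0,0,0,0,0,0,0,0 for degrees 0…15.
Multiplying by (1 + q + q^2 + q^3 + q^4) gives running coefficients 1,1,1,3,4,3,3,3,1,0,0,0,0,0,0,0 for degrees 0…15.
Finally multiplying by (1 + q + q^2 + q^3 + q^4 + q^5), the product of all factors after the first has coefficients 1,2,3,6,10,13,15,17,17,14,10,7,4,1,0,0 for degrees 0…15.
[q^15] = 1·0 − 1·1 + 1·14 = 13.

13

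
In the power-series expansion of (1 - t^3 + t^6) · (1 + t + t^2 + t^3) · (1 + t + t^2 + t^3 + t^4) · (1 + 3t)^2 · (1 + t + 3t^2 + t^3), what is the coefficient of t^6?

(1 - t^3 + t^6) has coefficients 1,0,0,-1,0,0,1 for degrees 0…6.
(1 + t + t^2 + t^3) has coefficients 1,1,1,1,0,0,0 for degrees 0…6.
Multiplying by (1 + t + t^2 + t^3 + t^4) gives running coefficients 1,2,3,4,4,3,2 for degrees 0…6.
Multiplying by (1 + 3t)^2 gives running coefficients 1,8,24,40,55,63,56 for degrees 0…6.
Finally multiplying by (1 + t + 3t^2 + t^3), the product of all factors after the first has coefficients 1,9,35,89,175,262,324 for degrees 0…6.
[t^6] = 1·324 − 1·89 + 1·1 = 236.

236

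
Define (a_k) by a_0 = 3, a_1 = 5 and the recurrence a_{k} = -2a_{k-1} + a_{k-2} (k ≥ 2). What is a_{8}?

The ordinary generating function has denominator 1 + 2q - q^2.
Iterating the recurrence: a_0,…,a_{8} = 3, 5, -7, 19, -45, 109, -263, 635, -1533.

-1533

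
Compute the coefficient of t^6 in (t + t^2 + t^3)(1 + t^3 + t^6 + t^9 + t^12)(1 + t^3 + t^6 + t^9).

2

(t + t^2 + t^3) has coefficients 0,1,1,1 for degrees 0…3.
(1 + t^3 + t^6 + t^9 + t^12) has coefficients 1,0,0,1,0,0,1 for degrees 0…6.
Finally multiplying by (1 + t^3 + t^6 + t^9), the product of all factors after the first has coefficients 1,0,0,2,0,0,3 for degrees 0…6.
[t^6] = 1·0 + 1·0 + 1·2 = 2.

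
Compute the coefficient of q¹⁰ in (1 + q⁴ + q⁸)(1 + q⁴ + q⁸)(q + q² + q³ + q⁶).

(1 + q⁴ + q⁸) has coefficients 1,0,0,0,1,0,0,0,1 for degrees 0…8.
(1 + q⁴ + q⁸) has coefficients 1,0,0,0,1,0,0,0,1,0,0 for degrees 0…10.
Finally multiplying by (q + q² + q³ + q⁶), the product of all factors after the first has coefficients 0,1,1,1,0,1,2,1,0,1,2 for degrees 0…10.
[q¹⁰] = 1·2 + 1·2 + 1·1 = 5.

5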